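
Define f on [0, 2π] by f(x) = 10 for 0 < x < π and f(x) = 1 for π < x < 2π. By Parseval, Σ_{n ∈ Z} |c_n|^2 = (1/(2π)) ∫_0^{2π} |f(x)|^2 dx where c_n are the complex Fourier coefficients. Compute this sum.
Σ |c_n|^2 = 101/2

Parseval equates the L^2 energy of f (normalised by 1/(2π)) with the ℓ^2 sum of its Fourier coefficients: (1/(2π)) ∫_0^{2π} |f|^2 = Σ |c_n|^2.
Compute the left side: (1/(2π)) [∫_0^π 10^2 dx + ∫_π^{2π} 1^2 dx] = (1/(2π)) · (100π + 1π) = (100 + 1)/2 = 101/2.
So Σ_{n ∈ Z} |c_n|^2 = 101/2.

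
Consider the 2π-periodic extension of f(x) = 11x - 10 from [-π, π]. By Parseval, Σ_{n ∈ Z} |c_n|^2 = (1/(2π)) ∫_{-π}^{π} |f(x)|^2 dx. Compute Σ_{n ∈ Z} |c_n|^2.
Σ |c_n|^2 = 121π^2/3 + 100

Expand and integrate term by term over [-π, π]:
  ∫ (11x)^2 dx = 121·(2π^3/3); ∫ 2·11·(-10)·x dx = 0 (odd integrand); ∫ (-10)^2 dx = 100·2π.
So (1/(2π)) ∫_{-π}^{π} (11x - 10)^2 dx = 121π^2/3 + 100 = 121π^2/3 + 100.
Parseval ⇒ Σ |c_n|^2 = 121π^2/3 + 100.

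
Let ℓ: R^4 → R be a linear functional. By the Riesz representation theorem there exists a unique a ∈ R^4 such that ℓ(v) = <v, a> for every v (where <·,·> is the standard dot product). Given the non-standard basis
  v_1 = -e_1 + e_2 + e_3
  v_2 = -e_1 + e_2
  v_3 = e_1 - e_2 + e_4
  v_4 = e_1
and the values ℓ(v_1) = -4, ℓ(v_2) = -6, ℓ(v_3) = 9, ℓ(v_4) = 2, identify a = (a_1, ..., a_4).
a = (2, -4, 2, 3)

Write a = (a_1, ..., a_4) in the standard basis. For each basis vector v_i, ℓ(v_i) = <v_i, a> is a linear equation in the a_j's. Collect the n equations into a matrix system V a = ℓ, where row i of V is v_i (expressed in the standard basis). Since V is invertible (lower-triangular with 1s on the diagonal, up to permutation), solve by back-substitution:
  V =
[[-1, 1, 1, 0],
 [-1, 1, 0, 0],
 [1, -1, 0, 1],
 [1, 0, 0, 0]]
  V a = (-4, -6, 9, 2)
Solving gives a = (2, -4, 2, 3).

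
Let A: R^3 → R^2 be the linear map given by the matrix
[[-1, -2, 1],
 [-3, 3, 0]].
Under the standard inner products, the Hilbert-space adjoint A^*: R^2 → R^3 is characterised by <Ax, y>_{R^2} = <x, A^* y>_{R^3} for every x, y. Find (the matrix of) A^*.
A^* = A^T =
[[-1, -3],
 [-2, 3],
 [1, 0]]

For real matrices with standard dot products, the defining identity <Ax, y> = <x, A^* y> gives (Ax)^T y = x^T (A^*) y, i.e. x^T A^T y = x^T (A^*) y. Since this holds for all x, y, we must have A^* = A^T. Therefore
A^* =
[[-1, -3],
 [-2, 3],
 [1, 0]].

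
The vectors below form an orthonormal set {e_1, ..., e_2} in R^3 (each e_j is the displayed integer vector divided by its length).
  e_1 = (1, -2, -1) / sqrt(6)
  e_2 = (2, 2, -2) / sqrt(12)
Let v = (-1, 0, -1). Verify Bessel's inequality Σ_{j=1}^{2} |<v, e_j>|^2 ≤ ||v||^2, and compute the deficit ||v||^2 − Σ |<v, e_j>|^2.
Σ |<v, e_j>|^2 = 0; ||v||^2 = 2; deficit = 2

Write each e_j = u_j / sqrt(<u_j, u_j>) where u_j is the displayed integer vector. Then <v, e_j> = <v, u_j> / sqrt(<u_j, u_j>), so |<v, e_j>|^2 = <v, u_j>^2 / <u_j, u_j>.
Coefficients: <v, e_1> = 0/sqrt(6), <v, e_2> = 0/sqrt(12).
Square and sum: Σ |<v, e_j>|^2 = 0.
Compute ||v||^2 = v·v = 2.
Deficit = 2 − 0 = 2 ≥ 0, confirming Bessel's inequality. (The deficit equals ||v − Σ <v,e_j> e_j||^2, the squared distance from v to span{e_j}.)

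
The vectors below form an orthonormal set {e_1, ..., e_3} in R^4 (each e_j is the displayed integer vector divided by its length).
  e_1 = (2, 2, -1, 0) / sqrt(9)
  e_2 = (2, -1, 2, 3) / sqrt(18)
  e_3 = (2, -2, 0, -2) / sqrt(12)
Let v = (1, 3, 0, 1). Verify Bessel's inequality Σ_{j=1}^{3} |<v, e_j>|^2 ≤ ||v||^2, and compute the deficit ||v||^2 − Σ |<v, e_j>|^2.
Σ |<v, e_j>|^2 = 31/3; ||v||^2 = 11; deficit = 2/3

Write each e_j = u_j / sqrt(<u_j, u_j>) where u_j is the displayed integer vector. Then <v, e_j> = <v, u_j> / sqrt(<u_j, u_j>), so |<v, e_j>|^2 = <v, u_j>^2 / <u_j, u_j>.
Coefficients: <v, e_1> = 8/sqrt(9), <v, e_2> = 2/sqrt(18), <v, e_3> = -6/sqrt(12).
Square and sum: Σ |<v, e_j>|^2 = 31/3.
Compute ||v||^2 = v·v = 11.
Deficit = 11 − 31/3 = 2/3 ≥ 0, confirming Bessel's inequality. (The deficit equals ||v − Σ <v,e_j> e_j||^2, the squared distance from v to span{e_j}.)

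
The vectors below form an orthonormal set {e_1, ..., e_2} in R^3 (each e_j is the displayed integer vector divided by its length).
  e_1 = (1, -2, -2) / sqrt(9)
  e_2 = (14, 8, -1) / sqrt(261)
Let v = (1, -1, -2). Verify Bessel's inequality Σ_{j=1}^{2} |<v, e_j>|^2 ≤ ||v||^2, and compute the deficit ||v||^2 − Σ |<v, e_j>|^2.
Σ |<v, e_j>|^2 = 165/29; ||v||^2 = 6; deficit = 9/29

Write each e_j = u_j / sqrt(<u_j, u_j>) where u_j is the displayed integer vector. Then <v, e_j> = <v, u_j> / sqrt(<u_j, u_j>), so |<v, e_j>|^2 = <v, u_j>^2 / <u_j, u_j>.
Coefficients: <v, e_1> = 7/sqrt(9), <v, e_2> = 8/sqrt(261).
Square and sum: Σ |<v, e_j>|^2 = 165/29.
Compute ||v||^2 = v·v = 6.
Deficit = 6 − 165/29 = 9/29 ≥ 0, confirming Bessel's inequality. (The deficit equals ||v − Σ <v,e_j> e_j||^2, the squared distance from v to span{e_j}.)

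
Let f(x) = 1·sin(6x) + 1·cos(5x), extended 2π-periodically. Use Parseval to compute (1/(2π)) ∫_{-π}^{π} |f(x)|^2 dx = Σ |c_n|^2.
Σ |c_n|^2 = 1

Expand |f|^2 and use orthogonality of {sin(nx), cos(mx)} on [-π, π]:
  ∫_{-π}^{π} sin(nx)^2 dx = π, ∫ cos(mx)^2 dx = π, and cross terms integrate to 0.
So ∫_{-π}^{π} f(x)^2 dx = 1^2 · π + 1^2 · π = (1 + 1)π.
Divide by 2π: (1 + 1)/2 = 1.
By Parseval, this equals Σ |c_n|^2.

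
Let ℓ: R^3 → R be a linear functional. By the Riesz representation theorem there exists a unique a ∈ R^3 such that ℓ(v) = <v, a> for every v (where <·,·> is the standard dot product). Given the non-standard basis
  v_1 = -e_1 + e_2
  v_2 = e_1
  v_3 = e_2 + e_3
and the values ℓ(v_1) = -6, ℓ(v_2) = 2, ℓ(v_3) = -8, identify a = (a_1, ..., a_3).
a = (2, -4, -4)

Write a = (a_1, ..., a_3) in the standard basis. For each basis vector v_i, ℓ(v_i) = <v_i, a> is a linear equation in the a_j's. Collect the n equations into a matrix system V a = ℓ, where row i of V is v_i (expressed in the standard basis). Since V is invertible (lower-triangular with 1s on the diagonal, up to permutation), solve by back-substitution:
  V =
[[-1, 1, 0],
 [1, 0, 0],
 [0, 1, 1]]
  V a = (-6, 2, -8)
Solving gives a = (2, -4, -4).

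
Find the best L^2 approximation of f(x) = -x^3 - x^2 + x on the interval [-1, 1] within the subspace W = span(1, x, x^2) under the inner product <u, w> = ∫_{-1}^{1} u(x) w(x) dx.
g(x) = -x^2 + 2*x/5

The best approximation g ∈ W is the orthogonal projection of f onto W. Writing g = a_0 + a_1 x + a_2 x^2, the coefficients solve the normal equations G · a = b where
  G_{ij} = <φ_i, φ_j> and b_i = <f, φ_i>, with φ_0 = 1, φ_1 = x, φ_2 = x^2.
G =
  [2, 0, 2/3]
  [0, 2/3, 0]
  [2/3, 0, 2/5],
b = (-2/3, 4/15, -2/5).
Solving gives a_0 = 0, a_1 = 2/5, a_2 = -1, so
  g(x) = -x^2 + 2*x/5.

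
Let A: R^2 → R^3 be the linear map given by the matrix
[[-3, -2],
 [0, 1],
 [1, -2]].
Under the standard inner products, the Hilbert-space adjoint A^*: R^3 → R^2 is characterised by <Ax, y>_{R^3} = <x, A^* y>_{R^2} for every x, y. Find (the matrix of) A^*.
A^* = A^T =
[[-3, 0, 1],
 [-2, 1, -2]]

For real matrices with standard dot products, the defining identity <Ax, y> = <x, A^* y> gives (Ax)^T y = x^T (A^*) y, i.e. x^T A^T y = x^T (A^*) y. Since this holds for all x, y, we must have A^* = A^T. Therefore
A^* =
[[-3, 0, 1],
 [-2, 1, -2]].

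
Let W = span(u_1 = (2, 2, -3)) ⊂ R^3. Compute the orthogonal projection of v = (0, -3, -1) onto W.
proj_W(v) = (-6/17, -6/17, 9/17)

Set up U = [u_1 | ... | u_1] ∈ R^(3×1). The projector onto W = col(U) is P = U (U^T U)^(-1) U^T.
Compute U^T U =
  [17],
and U^T v = (-3).
Solve U^T U · c = U^T v for the coefficients: c = (-3/17). The projection is proj_W(v) = U c.
Check: (v - proj_W(v)) · u_1 = 0  (should be 0).
Result: proj_W(v) = (-6/17, -6/17, 9/17).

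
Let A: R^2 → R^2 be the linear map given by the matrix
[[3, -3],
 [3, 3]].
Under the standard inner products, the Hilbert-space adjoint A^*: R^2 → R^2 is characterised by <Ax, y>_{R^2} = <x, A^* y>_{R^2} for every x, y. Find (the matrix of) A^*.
A^* = A^T =
[[3, 3],
 [-3, 3]]

For real matrices with standard dot products, the defining identity <Ax, y> = <x, A^* y> gives (Ax)^T y = x^T (A^*) y, i.e. x^T A^T y = x^T (A^*) y. Since this holds for all x, y, we must have A^* = A^T. Therefore
A^* =
[[3, 3],
 [-3, 3]].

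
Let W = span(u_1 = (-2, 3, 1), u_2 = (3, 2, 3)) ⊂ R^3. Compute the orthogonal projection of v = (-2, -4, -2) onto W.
proj_W(v) = (-430/299, -980/299, -70/23)

Set up U = [u_1 | ... | u_2] ∈ R^(3×2). The projector onto W = col(U) is P = U (U^T U)^(-1) U^T.
Compute U^T U =
  [14, 3]
  [3, 22],
and U^T v = (-10, -20).
Solve U^T U · c = U^T v for the coefficients: c = (-160/299, -250/299). The projection is proj_W(v) = U c.
Check: (v - proj_W(v)) · u_1 = 0  (should be 0).
Check: (v - proj_W(v)) · u_2 = 0  (should be 0).
Result: proj_W(v) = (-430/299, -980/299, -70/23).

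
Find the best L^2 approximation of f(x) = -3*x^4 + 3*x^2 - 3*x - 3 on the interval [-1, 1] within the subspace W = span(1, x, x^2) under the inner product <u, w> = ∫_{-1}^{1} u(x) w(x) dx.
g(x) = 3*x^2/7 - 3*x - 96/35

The best approximation g ∈ W is the orthogonal projection of f onto W. Writing g = a_0 + a_1 x + a_2 x^2, the coefficients solve the normal equations G · a = b where
  G_{ij} = <φ_i, φ_j> and b_i = <f, φ_i>, with φ_0 = 1, φ_1 = x, φ_2 = x^2.
G =
  [2, 0, 2/3]
  [0, 2/3, 0]
  [2/3, 0, 2/5],
b = (-26/5, -2, -58/35).
Solving gives a_0 = -96/35, a_1 = -3, a_2 = 3/7, so
  g(x) = 3*x^2/7 - 3*x - 96/35.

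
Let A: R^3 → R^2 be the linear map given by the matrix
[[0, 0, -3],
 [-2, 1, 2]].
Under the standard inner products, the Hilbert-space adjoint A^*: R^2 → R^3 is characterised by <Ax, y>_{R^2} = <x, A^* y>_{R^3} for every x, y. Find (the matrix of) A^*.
A^* = A^T =
[[0, -2],
 [0, 1],
 [-3, 2]]

For real matrices with standard dot products, the defining identity <Ax, y> = <x, A^* y> gives (Ax)^T y = x^T (A^*) y, i.e. x^T A^T y = x^T (A^*) y. Since this holds for all x, y, we must have A^* = A^T. Therefore
A^* =
[[0, -2],
 [0, 1],
 [-3, 2]].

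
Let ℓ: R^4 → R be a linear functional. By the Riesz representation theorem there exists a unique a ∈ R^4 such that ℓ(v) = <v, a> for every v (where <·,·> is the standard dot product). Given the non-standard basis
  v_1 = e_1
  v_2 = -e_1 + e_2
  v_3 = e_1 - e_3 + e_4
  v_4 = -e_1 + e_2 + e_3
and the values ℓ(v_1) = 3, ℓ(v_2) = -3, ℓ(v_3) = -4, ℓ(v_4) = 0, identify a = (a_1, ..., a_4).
a = (3, 0, 3, -4)

Write a = (a_1, ..., a_4) in the standard basis. For each basis vector v_i, ℓ(v_i) = <v_i, a> is a linear equation in the a_j's. Collect the n equations into a matrix system V a = ℓ, where row i of V is v_i (expressed in the standard basis). Since V is invertible (lower-triangular with 1s on the diagonal, up to permutation), solve by back-substitution:
  V =
[[1, 0, 0, 0],
 [-1, 1, 0, 0],
 [1, 0, -1, 1],
 [-1, 1, 1, 0]]
  V a = (3, -3, -4, 0)
Solving gives a = (3, 0, 3, -4).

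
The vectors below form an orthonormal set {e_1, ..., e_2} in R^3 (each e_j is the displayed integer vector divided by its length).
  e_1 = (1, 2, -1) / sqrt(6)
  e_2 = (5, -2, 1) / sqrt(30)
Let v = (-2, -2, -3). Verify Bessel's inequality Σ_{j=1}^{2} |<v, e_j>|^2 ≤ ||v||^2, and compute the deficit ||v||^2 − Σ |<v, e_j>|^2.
Σ |<v, e_j>|^2 = 21/5; ||v||^2 = 17; deficit = 64/5

Write each e_j = u_j / sqrt(<u_j, u_j>) where u_j is the displayed integer vector. Then <v, e_j> = <v, u_j> / sqrt(<u_j, u_j>), so |<v, e_j>|^2 = <v, u_j>^2 / <u_j, u_j>.
Coefficients: <v, e_1> = -3/sqrt(6), <v, e_2> = -9/sqrt(30).
Square and sum: Σ |<v, e_j>|^2 = 21/5.
Compute ||v||^2 = v·v = 17.
Deficit = 17 − 21/5 = 64/5 ≥ 0, confirming Bessel's inequality. (The deficit equals ||v − Σ <v,e_j> e_j||^2, the squared distance from v to span{e_j}.)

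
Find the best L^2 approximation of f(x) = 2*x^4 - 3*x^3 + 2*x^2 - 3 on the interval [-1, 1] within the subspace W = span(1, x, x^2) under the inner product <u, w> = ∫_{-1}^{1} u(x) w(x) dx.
g(x) = 26*x^2/7 - 9*x/5 - 111/35

The best approximation g ∈ W is the orthogonal projection of f onto W. Writing g = a_0 + a_1 x + a_2 x^2, the coefficients solve the normal equations G · a = b where
  G_{ij} = <φ_i, φ_j> and b_i = <f, φ_i>, with φ_0 = 1, φ_1 = x, φ_2 = x^2.
G =
  [2, 0, 2/3]
  [0, 2/3, 0]
  [2/3, 0, 2/5],
b = (-58/15, -6/5, -22/35).
Solving gives a_0 = -111/35, a_1 = -9/5, a_2 = 26/7, so
  g(x) = 26*x^2/7 - 9*x/5 - 111/35.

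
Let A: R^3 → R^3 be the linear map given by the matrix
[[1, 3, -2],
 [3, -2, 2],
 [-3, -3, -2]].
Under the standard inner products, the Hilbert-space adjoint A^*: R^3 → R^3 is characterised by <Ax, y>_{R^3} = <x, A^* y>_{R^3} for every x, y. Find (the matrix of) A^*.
A^* = A^T =
[[1, 3, -3],
 [3, -2, -3],
 [-2, 2, -2]]

For real matrices with standard dot products, the defining identity <Ax, y> = <x, A^* y> gives (Ax)^T y = x^T (A^*) y, i.e. x^T A^T y = x^T (A^*) y. Since this holds for all x, y, we must have A^* = A^T. Therefore
A^* =
[[1, 3, -3],
 [3, -2, -3],
 [-2, 2, -2]].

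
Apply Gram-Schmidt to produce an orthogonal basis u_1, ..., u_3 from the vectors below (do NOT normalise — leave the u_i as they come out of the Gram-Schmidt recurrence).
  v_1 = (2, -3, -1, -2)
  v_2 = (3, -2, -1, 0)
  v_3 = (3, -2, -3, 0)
Orthogonal basis:
  u_1 = (2, -3, -1, -2)
  u_2 = (14/9, 1/6, -5/18, 13/9)
  u_3 = (-34/83, 26/83, -154/83, 4/83)

Apply the Gram-Schmidt recurrence
  u_1 = v_1
  u_i = v_i − Σ_{j<i} ((v_i · u_j) / (u_j · u_j)) · u_j.

Step by step this gives:
  u_1 = (2, -3, -1, -2)
  u_2 = (14/9, 1/6, -5/18, 13/9)
  u_3 = (-34/83, 26/83, -154/83, 4/83)

Orthogonality check:
  u_2 · u_1 = 0 (should be 0)
  u_3 · u_1 = 0 (should be 0)
  u_3 · u_2 = 0 (should be 0)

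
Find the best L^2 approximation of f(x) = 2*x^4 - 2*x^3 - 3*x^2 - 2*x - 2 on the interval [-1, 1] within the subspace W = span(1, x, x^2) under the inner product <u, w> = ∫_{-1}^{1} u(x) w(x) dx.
g(x) = -9*x^2/7 - 16*x/5 - 76/35

The best approximation g ∈ W is the orthogonal projection of f onto W. Writing g = a_0 + a_1 x + a_2 x^2, the coefficients solve the normal equations G · a = b where
  G_{ij} = <φ_i, φ_j> and b_i = <f, φ_i>, with φ_0 = 1, φ_1 = x, φ_2 = x^2.
G =
  [2, 0, 2/3]
  [0, 2/3, 0]
  [2/3, 0, 2/5],
b = (-26/5, -32/15, -206/105).
Solving gives a_0 = -76/35, a_1 = -16/5, a_2 = -9/7, so
  g(x) = -9*x^2/7 - 16*x/5 - 76/35.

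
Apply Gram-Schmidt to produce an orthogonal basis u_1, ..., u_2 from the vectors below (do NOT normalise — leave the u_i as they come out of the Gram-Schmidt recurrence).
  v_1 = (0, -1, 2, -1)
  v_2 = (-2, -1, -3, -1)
Orthogonal basis:
  u_1 = (0, -1, 2, -1)
  u_2 = (-2, -5/3, -5/3, -5/3)

Apply the Gram-Schmidt recurrence
  u_1 = v_1
  u_i = v_i − Σ_{j<i} ((v_i · u_j) / (u_j · u_j)) · u_j.

Step by step this gives:
  u_1 = (0, -1, 2, -1)
  u_2 = (-2, -5/3, -5/3, -5/3)

Orthogonality check:
  u_2 · u_1 = 0 (should be 0)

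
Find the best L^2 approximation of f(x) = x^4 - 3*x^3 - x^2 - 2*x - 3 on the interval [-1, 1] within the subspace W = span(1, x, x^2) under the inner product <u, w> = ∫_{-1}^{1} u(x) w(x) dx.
g(x) = -x^2/7 - 19*x/5 - 108/35

The best approximation g ∈ W is the orthogonal projection of f onto W. Writing g = a_0 + a_1 x + a_2 x^2, the coefficients solve the normal equations G · a = b where
  G_{ij} = <φ_i, φ_j> and b_i = <f, φ_i>, with φ_0 = 1, φ_1 = x, φ_2 = x^2.
G =
  [2, 0, 2/3]
  [0, 2/3, 0]
  [2/3, 0, 2/5],
b = (-94/15, -38/15, -74/35).
Solving gives a_0 = -108/35, a_1 = -19/5, a_2 = -1/7, so
  g(x) = -x^2/7 - 19*x/5 - 108/35.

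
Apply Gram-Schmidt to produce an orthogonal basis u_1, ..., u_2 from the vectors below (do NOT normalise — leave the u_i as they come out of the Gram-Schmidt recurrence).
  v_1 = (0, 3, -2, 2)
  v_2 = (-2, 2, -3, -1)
Orthogonal basis:
  u_1 = (0, 3, -2, 2)
  u_2 = (-2, 4/17, -31/17, -37/17)

Apply the Gram-Schmidt recurrence
  u_1 = v_1
  u_i = v_i − Σ_{j<i} ((v_i · u_j) / (u_j · u_j)) · u_j.

Step by step this gives:
  u_1 = (0, 3, -2, 2)
  u_2 = (-2, 4/17, -31/17, -37/17)

Orthogonality check:
  u_2 · u_1 = 0 (should be 0)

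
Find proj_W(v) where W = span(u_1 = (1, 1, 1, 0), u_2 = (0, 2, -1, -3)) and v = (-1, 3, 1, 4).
proj_W(v) = (49/41, 1/41, 73/41, 72/41)

Set up U = [u_1 | ... | u_2] ∈ R^(4×2). The projector onto W = col(U) is P = U (U^T U)^(-1) U^T.
Compute U^T U =
  [3, 1]
  [1, 14],
and U^T v = (3, -7).
Solve U^T U · c = U^T v for the coefficients: c = (49/41, -24/41). The projection is proj_W(v) = U c.
Check: (v - proj_W(v)) · u_1 = 0  (should be 0).
Check: (v - proj_W(v)) · u_2 = 0  (should be 0).
Result: proj_W(v) = (49/41, 1/41, 73/41, 72/41).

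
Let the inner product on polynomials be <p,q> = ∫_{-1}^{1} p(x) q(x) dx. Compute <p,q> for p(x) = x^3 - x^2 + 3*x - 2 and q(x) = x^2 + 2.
<p,q> = -166/15

Expand the product: p(x)·q(x) = x^5 - x^4 + 5*x^3 - 4*x^2 + 6*x - 4.
∫_{-1}^{1} of each monomial x^k gives [2/(k+1) if k even, 0 if k odd]. Integrating term-by-term (or equivalently evaluating the antiderivative F(x) = x^6/6 - x^5/5 + 5*x^4/4 - 4*x^3/3 + 3*x^2 - 4*x at the endpoints):
  F(1) − F(−1) = -67/60 − (199/20) = -166/15.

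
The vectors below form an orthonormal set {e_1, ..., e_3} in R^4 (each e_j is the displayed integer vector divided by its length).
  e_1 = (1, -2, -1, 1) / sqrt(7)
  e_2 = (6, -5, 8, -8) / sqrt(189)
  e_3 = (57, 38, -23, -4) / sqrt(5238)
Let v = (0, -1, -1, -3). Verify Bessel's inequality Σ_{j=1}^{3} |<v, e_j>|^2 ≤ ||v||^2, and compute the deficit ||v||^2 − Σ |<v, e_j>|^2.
Σ |<v, e_j>|^2 = 453/194; ||v||^2 = 11; deficit = 1681/194

Write each e_j = u_j / sqrt(<u_j, u_j>) where u_j is the displayed integer vector. Then <v, e_j> = <v, u_j> / sqrt(<u_j, u_j>), so |<v, e_j>|^2 = <v, u_j>^2 / <u_j, u_j>.
Coefficients: <v, e_1> = 0/sqrt(7), <v, e_2> = 21/sqrt(189), <v, e_3> = -3/sqrt(5238).
Square and sum: Σ |<v, e_j>|^2 = 453/194.
Compute ||v||^2 = v·v = 11.
Deficit = 11 − 453/194 = 1681/194 ≥ 0, confirming Bessel's inequality. (The deficit equals ||v − Σ <v,e_j> e_j||^2, the squared distance from v to span{e_j}.)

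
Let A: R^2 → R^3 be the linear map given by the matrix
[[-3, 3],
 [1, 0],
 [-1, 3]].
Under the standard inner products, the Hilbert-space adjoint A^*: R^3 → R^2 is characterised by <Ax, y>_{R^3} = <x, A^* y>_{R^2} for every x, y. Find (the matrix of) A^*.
A^* = A^T =
[[-3, 1, -1],
 [3, 0, 3]]

For real matrices with standard dot products, the defining identity <Ax, y> = <x, A^* y> gives (Ax)^T y = x^T (A^*) y, i.e. x^T A^T y = x^T (A^*) y. Since this holds for all x, y, we must have A^* = A^T. Therefore
A^* =
[[-3, 1, -1],
 [3, 0, 3]].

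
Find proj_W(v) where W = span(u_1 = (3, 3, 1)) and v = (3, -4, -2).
proj_W(v) = (-15/19, -15/19, -5/19)

Set up U = [u_1 | ... | u_1] ∈ R^(3×1). The projector onto W = col(U) is P = U (U^T U)^(-1) U^T.
Compute U^T U =
  [19],
and U^T v = (-5).
Solve U^T U · c = U^T v for the coefficients: c = (-5/19). The projection is proj_W(v) = U c.
Check: (v - proj_W(v)) · u_1 = 0  (should be 0).
Result: proj_W(v) = (-15/19, -15/19, -5/19).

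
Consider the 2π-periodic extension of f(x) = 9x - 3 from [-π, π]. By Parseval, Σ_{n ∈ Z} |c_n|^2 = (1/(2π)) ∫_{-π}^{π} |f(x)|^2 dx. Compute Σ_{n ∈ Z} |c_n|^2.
Σ |c_n|^2 = 27π^2 + 9

Expand and integrate term by term over [-π, π]:
  ∫ (9x)^2 dx = 81·(2π^3/3); ∫ 2·9·(-3)·x dx = 0 (odd integrand); ∫ (-3)^2 dx = 9·2π.
So (1/(2π)) ∫_{-π}^{π} (9x - 3)^2 dx = 81π^2/3 + 9 = 27π^2 + 9.
Parseval ⇒ Σ |c_n|^2 = 27π^2 + 9.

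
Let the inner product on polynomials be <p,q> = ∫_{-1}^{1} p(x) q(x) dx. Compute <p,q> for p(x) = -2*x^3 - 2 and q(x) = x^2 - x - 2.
<p,q> = 112/15

Expand the product: p(x)·q(x) = -2*x^5 + 2*x^4 + 4*x^3 - 2*x^2 + 2*x + 4.
∫_{-1}^{1} of each monomial x^k gives [2/(k+1) if k even, 0 if k odd]. Integrating term-by-term (or equivalently evaluating the antiderivative F(x) = -x^6/3 + 2*x^5/5 + x^4 - 2*x^3/3 + x^2 + 4*x at the endpoints):
  F(1) − F(−1) = 27/5 − (-31/15) = 112/15.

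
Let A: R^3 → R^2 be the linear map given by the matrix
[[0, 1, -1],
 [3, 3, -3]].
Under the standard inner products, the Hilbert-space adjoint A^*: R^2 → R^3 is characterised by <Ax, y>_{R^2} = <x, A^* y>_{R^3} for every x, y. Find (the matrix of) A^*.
A^* = A^T =
[[0, 3],
 [1, 3],
 [-1, -3]]

For real matrices with standard dot products, the defining identity <Ax, y> = <x, A^* y> gives (Ax)^T y = x^T (A^*) y, i.e. x^T A^T y = x^T (A^*) y. Since this holds for all x, y, we must have A^* = A^T. Therefore
A^* =
[[0, 3],
 [1, 3],
 [-1, -3]].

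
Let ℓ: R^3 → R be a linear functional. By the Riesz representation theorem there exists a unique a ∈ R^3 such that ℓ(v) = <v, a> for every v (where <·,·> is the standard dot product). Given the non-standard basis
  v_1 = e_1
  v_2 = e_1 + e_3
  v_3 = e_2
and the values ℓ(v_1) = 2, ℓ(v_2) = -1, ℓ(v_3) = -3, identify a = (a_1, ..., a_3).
a = (2, -3, -3)

Write a = (a_1, ..., a_3) in the standard basis. For each basis vector v_i, ℓ(v_i) = <v_i, a> is a linear equation in the a_j's. Collect the n equations into a matrix system V a = ℓ, where row i of V is v_i (expressed in the standard basis). Since V is invertible (lower-triangular with 1s on the diagonal, up to permutation), solve by back-substitution:
  V =
[[1, 0, 0],
 [1, 0, 1],
 [0, 1, 0]]
  V a = (2, -1, -3)
Solving gives a = (2, -3, -3).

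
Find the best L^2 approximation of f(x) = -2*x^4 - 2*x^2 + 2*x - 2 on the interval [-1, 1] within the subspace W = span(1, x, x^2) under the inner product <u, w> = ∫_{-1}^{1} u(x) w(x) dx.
g(x) = -26*x^2/7 + 2*x - 64/35

The best approximation g ∈ W is the orthogonal projection of f onto W. Writing g = a_0 + a_1 x + a_2 x^2, the coefficients solve the normal equations G · a = b where
  G_{ij} = <φ_i, φ_j> and b_i = <f, φ_i>, with φ_0 = 1, φ_1 = x, φ_2 = x^2.
G =
  [2, 0, 2/3]
  [0, 2/3, 0]
  [2/3, 0, 2/5],
b = (-92/15, 4/3, -284/105).
Solving gives a_0 = -64/35, a_1 = 2, a_2 = -26/7, so
  g(x) = -26*x^2/7 + 2*x - 64/35.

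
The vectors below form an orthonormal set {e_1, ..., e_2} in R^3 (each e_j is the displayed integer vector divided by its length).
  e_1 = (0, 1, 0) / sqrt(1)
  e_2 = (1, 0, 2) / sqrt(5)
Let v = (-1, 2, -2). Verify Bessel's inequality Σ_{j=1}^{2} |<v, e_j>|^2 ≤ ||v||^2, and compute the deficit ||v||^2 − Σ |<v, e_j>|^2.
Σ |<v, e_j>|^2 = 9; ||v||^2 = 9; deficit = 0

Write each e_j = u_j / sqrt(<u_j, u_j>) where u_j is the displayed integer vector. Then <v, e_j> = <v, u_j> / sqrt(<u_j, u_j>), so |<v, e_j>|^2 = <v, u_j>^2 / <u_j, u_j>.
Coefficients: <v, e_1> = 2/sqrt(1), <v, e_2> = -5/sqrt(5).
Square and sum: Σ |<v, e_j>|^2 = 9.
Compute ||v||^2 = v·v = 9.
Deficit = 9 − 9 = 0 ≥ 0, confirming Bessel's inequality. (The deficit equals ||v − Σ <v,e_j> e_j||^2, the squared distance from v to span{e_j}.)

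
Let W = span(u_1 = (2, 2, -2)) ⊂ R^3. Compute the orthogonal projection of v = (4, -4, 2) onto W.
proj_W(v) = (-2/3, -2/3, 2/3)

Set up U = [u_1 | ... | u_1] ∈ R^(3×1). The projector onto W = col(U) is P = U (U^T U)^(-1) U^T.
Compute U^T U =
  [12],
and U^T v = (-4).
Solve U^T U · c = U^T v for the coefficients: c = (-1/3). The projection is proj_W(v) = U c.
Check: (v - proj_W(v)) · u_1 = 0  (should be 0).
Result: proj_W(v) = (-2/3, -2/3, 2/3).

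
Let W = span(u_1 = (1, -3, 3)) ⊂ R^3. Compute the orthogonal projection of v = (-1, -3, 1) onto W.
proj_W(v) = (11/19, -33/19, 33/19)

Set up U = [u_1 | ... | u_1] ∈ R^(3×1). The projector onto W = col(U) is P = U (U^T U)^(-1) U^T.
Compute U^T U =
  [19],
and U^T v = (11).
Solve U^T U · c = U^T v for the coefficients: c = (11/19). The projection is proj_W(v) = U c.
Check: (v - proj_W(v)) · u_1 = 0  (should be 0).
Result: proj_W(v) = (11/19, -33/19, 33/19).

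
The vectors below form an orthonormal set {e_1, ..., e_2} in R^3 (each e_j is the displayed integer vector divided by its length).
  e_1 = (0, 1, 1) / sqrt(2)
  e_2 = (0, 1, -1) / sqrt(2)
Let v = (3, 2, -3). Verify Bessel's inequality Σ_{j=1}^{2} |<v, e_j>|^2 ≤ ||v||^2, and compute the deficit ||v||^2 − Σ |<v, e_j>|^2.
Σ |<v, e_j>|^2 = 13; ||v||^2 = 22; deficit = 9

Write each e_j = u_j / sqrt(<u_j, u_j>) where u_j is the displayed integer vector. Then <v, e_j> = <v, u_j> / sqrt(<u_j, u_j>), so |<v, e_j>|^2 = <v, u_j>^2 / <u_j, u_j>.
Coefficients: <v, e_1> = -1/sqrt(2), <v, e_2> = 5/sqrt(2).
Square and sum: Σ |<v, e_j>|^2 = 13.
Compute ||v||^2 = v·v = 22.
Deficit = 22 − 13 = 9 ≥ 0, confirming Bessel's inequality. (The deficit equals ||v − Σ <v,e_j> e_j||^2, the squared distance from v to span{e_j}.)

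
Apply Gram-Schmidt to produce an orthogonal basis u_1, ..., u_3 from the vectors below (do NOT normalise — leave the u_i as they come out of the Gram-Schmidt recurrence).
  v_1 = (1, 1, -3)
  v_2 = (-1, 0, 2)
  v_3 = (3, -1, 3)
Orthogonal basis:
  u_1 = (1, 1, -3)
  u_2 = (-4/11, 7/11, 1/11)
  u_3 = (8/3, 4/3, 4/3)

Apply the Gram-Schmidt recurrence
  u_1 = v_1
  u_i = v_i − Σ_{j<i} ((v_i · u_j) / (u_j · u_j)) · u_j.

Step by step this gives:
  u_1 = (1, 1, -3)
  u_2 = (-4/11, 7/11, 1/11)
  u_3 = (8/3, 4/3, 4/3)

Orthogonality check:
  u_2 · u_1 = 0 (should be 0)
  u_3 · u_1 = 0 (should be 0)
  u_3 · u_2 = 0 (should be 0)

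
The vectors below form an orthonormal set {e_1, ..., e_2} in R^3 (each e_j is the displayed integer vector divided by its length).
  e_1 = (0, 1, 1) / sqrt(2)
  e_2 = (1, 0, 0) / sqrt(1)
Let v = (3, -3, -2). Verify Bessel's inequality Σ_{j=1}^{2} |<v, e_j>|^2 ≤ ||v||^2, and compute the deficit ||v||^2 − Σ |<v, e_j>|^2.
Σ |<v, e_j>|^2 = 43/2; ||v||^2 = 22; deficit = 1/2

Write each e_j = u_j / sqrt(<u_j, u_j>) where u_j is the displayed integer vector. Then <v, e_j> = <v, u_j> / sqrt(<u_j, u_j>), so |<v, e_j>|^2 = <v, u_j>^2 / <u_j, u_j>.
Coefficients: <v, e_1> = -5/sqrt(2), <v, e_2> = 3/sqrt(1).
Square and sum: Σ |<v, e_j>|^2 = 43/2.
Compute ||v||^2 = v·v = 22.
Deficit = 22 − 43/2 = 1/2 ≥ 0, confirming Bessel's inequality. (The deficit equals ||v − Σ <v,e_j> e_j||^2, the squared distance from v to span{e_j}.)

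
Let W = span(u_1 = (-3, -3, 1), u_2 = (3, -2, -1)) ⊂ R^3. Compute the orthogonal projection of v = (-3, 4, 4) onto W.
proj_W(v) = (-39/10, 4, 13/10)

Set up U = [u_1 | ... | u_2] ∈ R^(3×2). The projector onto W = col(U) is P = U (U^T U)^(-1) U^T.
Compute U^T U =
  [19, -4]
  [-4, 14],
and U^T v = (1, -21).
Solve U^T U · c = U^T v for the coefficients: c = (-7/25, -79/50). The projection is proj_W(v) = U c.
Check: (v - proj_W(v)) · u_1 = 0  (should be 0).
Check: (v - proj_W(v)) · u_2 = 0  (should be 0).
Result: proj_W(v) = (-39/10, 4, 13/10).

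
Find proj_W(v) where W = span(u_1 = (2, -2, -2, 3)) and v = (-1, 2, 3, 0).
proj_W(v) = (-8/7, 8/7, 8/7, -12/7)

Set up U = [u_1 | ... | u_1] ∈ R^(4×1). The projector onto W = col(U) is P = U (U^T U)^(-1) U^T.
Compute U^T U =
  [21],
and U^T v = (-12).
Solve U^T U · c = U^T v for the coefficients: c = (-4/7). The projection is proj_W(v) = U c.
Check: (v - proj_W(v)) · u_1 = 0  (should be 0).
Result: proj_W(v) = (-8/7, 8/7, 8/7, -12/7).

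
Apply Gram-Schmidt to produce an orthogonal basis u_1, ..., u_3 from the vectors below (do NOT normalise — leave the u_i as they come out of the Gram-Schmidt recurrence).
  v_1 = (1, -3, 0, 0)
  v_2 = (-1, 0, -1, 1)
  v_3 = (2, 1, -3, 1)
Orthogonal basis:
  u_1 = (1, -3, 0, 0)
  u_2 = (-9/10, -3/10, -1, 1)
  u_3 = (78/29, 26/29, -68/29, 10/29)

Apply the Gram-Schmidt recurrence
  u_1 = v_1
  u_i = v_i − Σ_{j<i} ((v_i · u_j) / (u_j · u_j)) · u_j.

Step by step this gives:
  u_1 = (1, -3, 0, 0)
  u_2 = (-9/10, -3/10, -1, 1)
  u_3 = (78/29, 26/29, -68/29, 10/29)

Orthogonality check:
  u_2 · u_1 = 0 (should be 0)
  u_3 · u_1 = 0 (should be 0)
  u_3 · u_2 = 0 (should be 0)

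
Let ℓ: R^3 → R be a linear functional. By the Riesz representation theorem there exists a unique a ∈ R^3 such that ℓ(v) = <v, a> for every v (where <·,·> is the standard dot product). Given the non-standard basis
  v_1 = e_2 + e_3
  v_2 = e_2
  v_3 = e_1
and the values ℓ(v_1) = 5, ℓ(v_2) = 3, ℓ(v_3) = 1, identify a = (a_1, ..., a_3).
a = (1, 3, 2)

Write a = (a_1, ..., a_3) in the standard basis. For each basis vector v_i, ℓ(v_i) = <v_i, a> is a linear equation in the a_j's. Collect the n equations into a matrix system V a = ℓ, where row i of V is v_i (expressed in the standard basis). Since V is invertible (lower-triangular with 1s on the diagonal, up to permutation), solve by back-substitution:
  V =
[[0, 1, 1],
 [0, 1, 0],
 [1, 0, 0]]
  V a = (5, 3, 1)
Solving gives a = (1, 3, 2).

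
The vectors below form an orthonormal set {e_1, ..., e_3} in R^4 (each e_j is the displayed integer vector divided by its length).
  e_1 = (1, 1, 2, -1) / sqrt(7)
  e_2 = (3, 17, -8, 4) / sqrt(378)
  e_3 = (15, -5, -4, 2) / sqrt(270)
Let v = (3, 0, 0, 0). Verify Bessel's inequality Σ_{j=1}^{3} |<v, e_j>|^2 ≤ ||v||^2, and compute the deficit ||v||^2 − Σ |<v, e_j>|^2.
Σ |<v, e_j>|^2 = 9; ||v||^2 = 9; deficit = 0

Write each e_j = u_j / sqrt(<u_j, u_j>) where u_j is the displayed integer vector. Then <v, e_j> = <v, u_j> / sqrt(<u_j, u_j>), so |<v, e_j>|^2 = <v, u_j>^2 / <u_j, u_j>.
Coefficients: <v, e_1> = 3/sqrt(7), <v, e_2> = 9/sqrt(378), <v, e_3> = 45/sqrt(270).
Square and sum: Σ |<v, e_j>|^2 = 9.
Compute ||v||^2 = v·v = 9.
Deficit = 9 − 9 = 0 ≥ 0, confirming Bessel's inequality. (The deficit equals ||v − Σ <v,e_j> e_j||^2, the squared distance from v to span{e_j}.)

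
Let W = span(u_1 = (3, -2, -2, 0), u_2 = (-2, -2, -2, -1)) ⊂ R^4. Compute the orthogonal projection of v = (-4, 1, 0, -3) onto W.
proj_W(v) = (-962/217, 38/217, 38/217, -181/217)

Set up U = [u_1 | ... | u_2] ∈ R^(4×2). The projector onto W = col(U) is P = U (U^T U)^(-1) U^T.
Compute U^T U =
  [17, 2]
  [2, 13],
and U^T v = (-14, 9).
Solve U^T U · c = U^T v for the coefficients: c = (-200/217, 181/217). The projection is proj_W(v) = U c.
Check: (v - proj_W(v)) · u_1 = 0  (should be 0).
Check: (v - proj_W(v)) · u_2 = 0  (should be 0).
Result: proj_W(v) = (-962/217, 38/217, 38/217, -181/217).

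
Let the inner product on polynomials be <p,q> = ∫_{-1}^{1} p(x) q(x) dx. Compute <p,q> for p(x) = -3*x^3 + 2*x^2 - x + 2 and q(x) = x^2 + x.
<p,q> = 4/15

Expand the product: p(x)·q(x) = -3*x^5 - x^4 + x^3 + x^2 + 2*x.
∫_{-1}^{1} of each monomial x^k gives [2/(k+1) if k even, 0 if k odd]. Integrating term-by-term (or equivalently evaluating the antiderivative F(x) = -x^6/2 - x^5/5 + x^4/4 + x^3/3 + x^2 at the endpoints):
  F(1) − F(−1) = 53/60 − (37/60) = 4/15.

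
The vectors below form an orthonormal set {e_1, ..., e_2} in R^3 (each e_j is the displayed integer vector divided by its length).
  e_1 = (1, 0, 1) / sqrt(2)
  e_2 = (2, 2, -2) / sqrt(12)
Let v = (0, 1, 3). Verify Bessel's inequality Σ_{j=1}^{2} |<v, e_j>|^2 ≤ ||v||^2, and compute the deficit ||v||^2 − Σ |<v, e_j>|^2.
Σ |<v, e_j>|^2 = 35/6; ||v||^2 = 10; deficit = 25/6

Write each e_j = u_j / sqrt(<u_j, u_j>) where u_j is the displayed integer vector. Then <v, e_j> = <v, u_j> / sqrt(<u_j, u_j>), so |<v, e_j>|^2 = <v, u_j>^2 / <u_j, u_j>.
Coefficients: <v, e_1> = 3/sqrt(2), <v, e_2> = -4/sqrt(12).
Square and sum: Σ |<v, e_j>|^2 = 35/6.
Compute ||v||^2 = v·v = 10.
Deficit = 10 − 35/6 = 25/6 ≥ 0, confirming Bessel's inequality. (The deficit equals ||v − Σ <v,e_j> e_j||^2, the squared distance from v to span{e_j}.)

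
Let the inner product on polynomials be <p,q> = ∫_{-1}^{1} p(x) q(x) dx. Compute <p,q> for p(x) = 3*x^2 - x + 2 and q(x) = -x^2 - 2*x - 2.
<p,q> = -66/5

Expand the product: p(x)·q(x) = -3*x^4 - 5*x^3 - 6*x^2 - 2*x - 4.
∫_{-1}^{1} of each monomial x^k gives [2/(k+1) if k even, 0 if k odd]. Integrating term-by-term (or equivalently evaluating the antiderivative F(x) = -3*x^5/5 - 5*x^4/4 - 2*x^3 - x^2 - 4*x at the endpoints):
  F(1) − F(−1) = -177/20 − (87/20) = -66/5.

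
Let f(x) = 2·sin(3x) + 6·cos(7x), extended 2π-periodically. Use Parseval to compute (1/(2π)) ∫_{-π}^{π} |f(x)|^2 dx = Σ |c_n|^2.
Σ |c_n|^2 = 20

Expand |f|^2 and use orthogonality of {sin(nx), cos(mx)} on [-π, π]:
  ∫_{-π}^{π} sin(nx)^2 dx = π, ∫ cos(mx)^2 dx = π, and cross terms integrate to 0.
So ∫_{-π}^{π} f(x)^2 dx = 2^2 · π + 6^2 · π = (4 + 36)π.
Divide by 2π: (4 + 36)/2 = 20.
By Parseval, this equals Σ |c_n|^2.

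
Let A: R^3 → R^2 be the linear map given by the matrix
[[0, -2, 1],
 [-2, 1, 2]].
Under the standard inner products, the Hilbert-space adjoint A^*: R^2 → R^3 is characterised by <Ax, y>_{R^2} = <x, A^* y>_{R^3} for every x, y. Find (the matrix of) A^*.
A^* = A^T =
[[0, -2],
 [-2, 1],
 [1, 2]]

For real matrices with standard dot products, the defining identity <Ax, y> = <x, A^* y> gives (Ax)^T y = x^T (A^*) y, i.e. x^T A^T y = x^T (A^*) y. Since this holds for all x, y, we must have A^* = A^T. Therefore
A^* =
[[0, -2],
 [-2, 1],
 [1, 2]].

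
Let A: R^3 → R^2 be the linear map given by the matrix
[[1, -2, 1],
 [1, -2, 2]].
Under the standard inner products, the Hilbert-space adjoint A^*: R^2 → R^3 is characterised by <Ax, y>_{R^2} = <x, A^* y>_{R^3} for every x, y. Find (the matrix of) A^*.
A^* = A^T =
[[1, 1],
 [-2, -2],
 [1, 2]]

For real matrices with standard dot products, the defining identity <Ax, y> = <x, A^* y> gives (Ax)^T y = x^T (A^*) y, i.e. x^T A^T y = x^T (A^*) y. Since this holds for all x, y, we must have A^* = A^T. Therefore
A^* =
[[1, 1],
 [-2, -2],
 [1, 2]].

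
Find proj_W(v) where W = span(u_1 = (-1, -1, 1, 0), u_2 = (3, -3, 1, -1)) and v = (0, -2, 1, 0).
proj_W(v) = (1/59, -107/59, 71/59, -18/59)

Set up U = [u_1 | ... | u_2] ∈ R^(4×2). The projector onto W = col(U) is P = U (U^T U)^(-1) U^T.
Compute U^T U =
  [3, 1]
  [1, 20],
and U^T v = (3, 7).
Solve U^T U · c = U^T v for the coefficients: c = (53/59, 18/59). The projection is proj_W(v) = U c.
Check: (v - proj_W(v)) · u_1 = 0  (should be 0).
Check: (v - proj_W(v)) · u_2 = 0  (should be 0).
Result: proj_W(v) = (1/59, -107/59, 71/59, -18/59).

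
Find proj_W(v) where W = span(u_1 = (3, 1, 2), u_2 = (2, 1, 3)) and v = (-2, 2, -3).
proj_W(v) = (-13/9, -7/9, -22/9)

Set up U = [u_1 | ... | u_2] ∈ R^(3×2). The projector onto W = col(U) is P = U (U^T U)^(-1) U^T.
Compute U^T U =
  [14, 13]
  [13, 14],
and U^T v = (-10, -11).
Solve U^T U · c = U^T v for the coefficients: c = (1/9, -8/9). The projection is proj_W(v) = U c.
Check: (v - proj_W(v)) · u_1 = 0  (should be 0).
Check: (v - proj_W(v)) · u_2 = 0  (should be 0).
Result: proj_W(v) = (-13/9, -7/9, -22/9).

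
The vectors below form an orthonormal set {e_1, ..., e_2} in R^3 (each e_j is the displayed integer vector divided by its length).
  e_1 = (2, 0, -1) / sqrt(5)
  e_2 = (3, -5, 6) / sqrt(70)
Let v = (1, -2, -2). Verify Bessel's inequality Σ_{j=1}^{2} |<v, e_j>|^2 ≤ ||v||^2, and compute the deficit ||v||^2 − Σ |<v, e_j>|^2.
Σ |<v, e_j>|^2 = 45/14; ||v||^2 = 9; deficit = 81/14

Write each e_j = u_j / sqrt(<u_j, u_j>) where u_j is the displayed integer vector. Then <v, e_j> = <v, u_j> / sqrt(<u_j, u_j>), so |<v, e_j>|^2 = <v, u_j>^2 / <u_j, u_j>.
Coefficients: <v, e_1> = 4/sqrt(5), <v, e_2> = 1/sqrt(70).
Square and sum: Σ |<v, e_j>|^2 = 45/14.
Compute ||v||^2 = v·v = 9.
Deficit = 9 − 45/14 = 81/14 ≥ 0, confirming Bessel's inequality. (The deficit equals ||v − Σ <v,e_j> e_j||^2, the squared distance from v to span{e_j}.)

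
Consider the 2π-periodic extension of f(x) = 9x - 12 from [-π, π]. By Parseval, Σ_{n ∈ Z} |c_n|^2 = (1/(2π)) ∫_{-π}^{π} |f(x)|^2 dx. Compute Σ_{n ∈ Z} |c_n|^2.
Σ |c_n|^2 = 27π^2 + 144

Expand and integrate term by term over [-π, π]:
  ∫ (9x)^2 dx = 81·(2π^3/3); ∫ 2·9·(-12)·x dx = 0 (odd integrand); ∫ (-12)^2 dx = 144·2π.
So (1/(2π)) ∫_{-π}^{π} (9x - 12)^2 dx = 81π^2/3 + 144 = 27π^2 + 144.
Parseval ⇒ Σ |c_n|^2 = 27π^2 + 144.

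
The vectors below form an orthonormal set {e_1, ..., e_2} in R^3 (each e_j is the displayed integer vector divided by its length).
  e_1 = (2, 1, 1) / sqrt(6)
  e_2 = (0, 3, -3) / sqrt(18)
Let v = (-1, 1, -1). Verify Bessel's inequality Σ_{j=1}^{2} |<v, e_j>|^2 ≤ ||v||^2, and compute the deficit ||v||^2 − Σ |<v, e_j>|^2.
Σ |<v, e_j>|^2 = 8/3; ||v||^2 = 3; deficit = 1/3

Write each e_j = u_j / sqrt(<u_j, u_j>) where u_j is the displayed integer vector. Then <v, e_j> = <v, u_j> / sqrt(<u_j, u_j>), so |<v, e_j>|^2 = <v, u_j>^2 / <u_j, u_j>.
Coefficients: <v, e_1> = -2/sqrt(6), <v, e_2> = 6/sqrt(18).
Square and sum: Σ |<v, e_j>|^2 = 8/3.
Compute ||v||^2 = v·v = 3.
Deficit = 3 − 8/3 = 1/3 ≥ 0, confirming Bessel's inequality. (The deficit equals ||v − Σ <v,e_j> e_j||^2, the squared distance from v to span{e_j}.)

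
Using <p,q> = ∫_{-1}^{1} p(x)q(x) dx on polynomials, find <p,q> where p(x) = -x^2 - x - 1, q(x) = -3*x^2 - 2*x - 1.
<p,q> = 36/5

Expand the product: p(x)·q(x) = 3*x^4 + 5*x^3 + 6*x^2 + 3*x + 1.
∫_{-1}^{1} of each monomial x^k gives [2/(k+1) if k even, 0 if k odd]. Integrating term-by-term (or equivalently evaluating the antiderivative F(x) = 3*x^5/5 + 5*x^4/4 + 2*x^3 + 3*x^2/2 + x at the endpoints):
  F(1) − F(−1) = 127/20 − (-17/20) = 36/5.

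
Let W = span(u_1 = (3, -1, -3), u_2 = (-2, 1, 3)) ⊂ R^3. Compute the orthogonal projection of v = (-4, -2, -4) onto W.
proj_W(v) = (-4, -7/5, -21/5)

Set up U = [u_1 | ... | u_2] ∈ R^(3×2). The projector onto W = col(U) is P = U (U^T U)^(-1) U^T.
Compute U^T U =
  [19, -16]
  [-16, 14],
and U^T v = (2, -6).
Solve U^T U · c = U^T v for the coefficients: c = (-34/5, -41/5). The projection is proj_W(v) = U c.
Check: (v - proj_W(v)) · u_1 = 0  (should be 0).
Check: (v - proj_W(v)) · u_2 = 0  (should be 0).
Result: proj_W(v) = (-4, -7/5, -21/5).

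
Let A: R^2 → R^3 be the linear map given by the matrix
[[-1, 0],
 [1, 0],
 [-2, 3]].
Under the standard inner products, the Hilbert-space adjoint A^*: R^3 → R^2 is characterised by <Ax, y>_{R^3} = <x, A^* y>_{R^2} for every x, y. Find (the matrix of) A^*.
A^* = A^T =
[[-1, 1, -2],
 [0, 0, 3]]

For real matrices with standard dot products, the defining identity <Ax, y> = <x, A^* y> gives (Ax)^T y = x^T (A^*) y, i.e. x^T A^T y = x^T (A^*) y. Since this holds for all x, y, we must have A^* = A^T. Therefore
A^* =
[[-1, 1, -2],
 [0, 0, 3]].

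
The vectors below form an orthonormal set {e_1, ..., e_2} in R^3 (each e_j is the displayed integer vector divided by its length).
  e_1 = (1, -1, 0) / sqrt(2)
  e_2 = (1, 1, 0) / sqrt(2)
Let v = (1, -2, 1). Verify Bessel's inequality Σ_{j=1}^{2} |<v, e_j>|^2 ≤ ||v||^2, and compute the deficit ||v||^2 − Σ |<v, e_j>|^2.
Σ |<v, e_j>|^2 = 5; ||v||^2 = 6; deficit = 1

Write each e_j = u_j / sqrt(<u_j, u_j>) where u_j is the displayed integer vector. Then <v, e_j> = <v, u_j> / sqrt(<u_j, u_j>), so |<v, e_j>|^2 = <v, u_j>^2 / <u_j, u_j>.
Coefficients: <v, e_1> = 3/sqrt(2), <v, e_2> = -1/sqrt(2).
Square and sum: Σ |<v, e_j>|^2 = 5.
Compute ||v||^2 = v·v = 6.
Deficit = 6 − 5 = 1 ≥ 0, confirming Bessel's inequality. (The deficit equals ||v − Σ <v,e_j> e_j||^2, the squared distance from v to span{e_j}.)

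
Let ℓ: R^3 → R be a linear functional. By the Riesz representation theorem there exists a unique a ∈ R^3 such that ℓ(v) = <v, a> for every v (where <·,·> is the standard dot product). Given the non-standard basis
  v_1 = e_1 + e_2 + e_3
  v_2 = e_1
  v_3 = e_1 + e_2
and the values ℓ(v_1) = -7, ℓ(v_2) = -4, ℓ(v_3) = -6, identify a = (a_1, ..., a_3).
a = (-4, -2, -1)

Write a = (a_1, ..., a_3) in the standard basis. For each basis vector v_i, ℓ(v_i) = <v_i, a> is a linear equation in the a_j's. Collect the n equations into a matrix system V a = ℓ, where row i of V is v_i (expressed in the standard basis). Since V is invertible (lower-triangular with 1s on the diagonal, up to permutation), solve by back-substitution:
  V =
[[1, 1, 1],
 [1, 0, 0],
 [1, 1, 0]]
  V a = (-7, -4, -6)
Solving gives a = (-4, -2, -1).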